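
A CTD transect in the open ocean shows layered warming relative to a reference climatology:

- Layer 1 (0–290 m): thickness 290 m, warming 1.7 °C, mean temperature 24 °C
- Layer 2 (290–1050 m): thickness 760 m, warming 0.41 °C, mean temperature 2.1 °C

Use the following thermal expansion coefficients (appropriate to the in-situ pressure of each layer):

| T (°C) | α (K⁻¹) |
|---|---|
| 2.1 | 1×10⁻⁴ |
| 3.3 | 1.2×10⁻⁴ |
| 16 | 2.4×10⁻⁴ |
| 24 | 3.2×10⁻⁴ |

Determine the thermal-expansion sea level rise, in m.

Layer 1 at 24 °C → α = 3.2×10⁻⁴ K⁻¹
Layer 2 at 2.1 °C → α = 1×10⁻⁴ K⁻¹
3.2×10⁻⁴ × 1.7 × 290 = 0.15776 m
290–1050 m: 0.41 × 1×10⁻⁴ × 760 = 0.03116 m
Δh = 0.15776 + 0.03116 = 0.18892 m

0.189 m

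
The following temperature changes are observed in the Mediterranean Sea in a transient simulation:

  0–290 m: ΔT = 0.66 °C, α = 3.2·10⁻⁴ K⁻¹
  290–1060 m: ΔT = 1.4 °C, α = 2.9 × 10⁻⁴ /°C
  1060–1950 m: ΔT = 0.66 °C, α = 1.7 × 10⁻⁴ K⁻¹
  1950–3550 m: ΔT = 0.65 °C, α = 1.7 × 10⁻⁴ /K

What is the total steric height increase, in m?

0.651 m

290 × 0.66 × 3.2×10⁻⁴ = 0.061248 m
2.9×10⁻⁴ × 770 × 1.4 = 0.31262 m
Layer 3: 0.66 × 890 × 1.7×10⁻⁴ = 0.099858 m
0.65 × 1600 × 1.7×10⁻⁴ = 0.17680 m
Δh = 0.061248 + 0.31262 + 0.099858 + 0.17680 = 0.650526 m ≈ 0.651 m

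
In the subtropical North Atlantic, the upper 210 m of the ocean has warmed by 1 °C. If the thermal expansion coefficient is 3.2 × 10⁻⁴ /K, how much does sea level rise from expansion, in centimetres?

6.72 cm of thermosteric rise

Δh = αΔT·H = 3.2×10⁻⁴ × 1 × 210 = 0.06720 m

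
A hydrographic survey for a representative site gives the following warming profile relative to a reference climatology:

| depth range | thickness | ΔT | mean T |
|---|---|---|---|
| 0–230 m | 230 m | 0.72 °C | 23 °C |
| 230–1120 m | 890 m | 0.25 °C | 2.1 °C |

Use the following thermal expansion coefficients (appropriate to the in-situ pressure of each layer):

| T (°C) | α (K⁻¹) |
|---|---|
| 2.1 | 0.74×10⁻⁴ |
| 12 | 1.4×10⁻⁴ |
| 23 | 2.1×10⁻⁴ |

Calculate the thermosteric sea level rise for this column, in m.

Layer 1 at 23 °C → α = 2.1×10⁻⁴ K⁻¹
Layer 2 at 2.1 °C → α = 0.74×10⁻⁴ K⁻¹
2.1×10⁻⁴ × 0.72 × 230 = 0.034776 m
890 × 0.74×10⁻⁴ × 0.25 = 0.016465 m
Δh = 0.034776 + 0.016465 = 0.051241 m ≈ 0.051 m

about 0.051 m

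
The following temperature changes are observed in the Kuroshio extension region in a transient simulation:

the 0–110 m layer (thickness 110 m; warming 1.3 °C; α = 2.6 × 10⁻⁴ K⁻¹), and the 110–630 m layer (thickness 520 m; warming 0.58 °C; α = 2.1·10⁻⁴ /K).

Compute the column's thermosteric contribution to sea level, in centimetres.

0–110 m: 1.3 × 110 × 2.6×10⁻⁴ = 0.03718 m
Layer 2: 0.58 × 520 × 2.1×10⁻⁴ = 0.063336 m
Δh = 0.03718 + 0.063336 = 0.100516 m ≈ 10.1 cm

Δh = 10.1 cm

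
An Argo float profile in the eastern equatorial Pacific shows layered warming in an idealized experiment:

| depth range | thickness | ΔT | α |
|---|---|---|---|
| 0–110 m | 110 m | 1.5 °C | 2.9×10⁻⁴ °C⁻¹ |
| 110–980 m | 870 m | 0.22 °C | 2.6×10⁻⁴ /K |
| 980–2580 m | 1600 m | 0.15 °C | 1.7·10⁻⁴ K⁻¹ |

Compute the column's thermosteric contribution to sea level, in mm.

Layer 1: 2.9×10⁻⁴ × 110 × 1.5 = 0.04785 m
110–980 m: 0.22 × 2.6×10⁻⁴ × 870 = 0.049764 m
Layer 3: 1.7×10⁻⁴ × 0.15 × 1600 = 0.04080 m
Δh = 0.04785 + 0.049764 + 0.04080 = 0.138414 m

about 140 mm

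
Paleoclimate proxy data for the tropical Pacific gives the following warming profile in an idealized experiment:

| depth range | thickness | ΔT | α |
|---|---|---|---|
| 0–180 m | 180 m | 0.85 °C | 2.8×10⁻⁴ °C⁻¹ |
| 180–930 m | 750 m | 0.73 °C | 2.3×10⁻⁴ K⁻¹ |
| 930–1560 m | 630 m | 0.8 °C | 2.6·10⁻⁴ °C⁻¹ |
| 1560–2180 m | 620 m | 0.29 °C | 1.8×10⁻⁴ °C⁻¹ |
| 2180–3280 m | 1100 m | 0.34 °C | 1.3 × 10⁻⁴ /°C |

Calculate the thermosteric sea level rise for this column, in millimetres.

381 mm of thermosteric rise

0–180 m: 180 × 0.85 × 2.8×10⁻⁴ = 0.04284 m
Layer 2: 2.3×10⁻⁴ × 0.73 × 750 = 0.125925 m
Layer 3: 2.6×10⁻⁴ × 630 × 0.8 = 0.13104 m
Layer 4: 1.8×10⁻⁴ × 620 × 0.29 = 0.032364 m
Layer 5: 0.34 × 1.3×10⁻⁴ × 1100 = 0.04862 m
Δh = 0.04284 + 0.125925 + 0.13104 + 0.032364 + 0.04862 = 0.380789 m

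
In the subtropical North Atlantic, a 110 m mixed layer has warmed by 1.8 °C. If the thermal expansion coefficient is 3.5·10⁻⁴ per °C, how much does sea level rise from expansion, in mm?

Δh = αΔT·H = 3.5×10⁻⁴ × 1.8 × 110 = 0.06930 m

about 69.3 mm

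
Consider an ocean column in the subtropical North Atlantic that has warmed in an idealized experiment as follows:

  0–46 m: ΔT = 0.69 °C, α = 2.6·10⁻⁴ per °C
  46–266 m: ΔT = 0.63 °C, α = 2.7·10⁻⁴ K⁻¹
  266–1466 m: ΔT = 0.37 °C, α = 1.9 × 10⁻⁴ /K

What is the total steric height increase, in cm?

13.0 cm

0.69 × 46 × 2.6×10⁻⁴ = 0.0082524 m
2.7×10⁻⁴ × 220 × 0.63 = 0.037422 m
Layer 3: 1.9×10⁻⁴ × 1200 × 0.37 = 0.08436 m
Δh = 0.0082524 + 0.037422 + 0.08436 = 0.1300344 m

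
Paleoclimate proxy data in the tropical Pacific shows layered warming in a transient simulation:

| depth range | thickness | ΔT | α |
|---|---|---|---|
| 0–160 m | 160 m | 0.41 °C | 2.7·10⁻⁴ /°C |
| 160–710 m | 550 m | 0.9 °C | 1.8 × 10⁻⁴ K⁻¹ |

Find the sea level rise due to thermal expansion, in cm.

about 11 cm

2.7×10⁻⁴ × 0.41 × 160 = 0.017712 m
550 × 1.8×10⁻⁴ × 0.9 = 0.08910 m
Δh = 0.017712 + 0.08910 = 0.106812 m ≈ 11 cm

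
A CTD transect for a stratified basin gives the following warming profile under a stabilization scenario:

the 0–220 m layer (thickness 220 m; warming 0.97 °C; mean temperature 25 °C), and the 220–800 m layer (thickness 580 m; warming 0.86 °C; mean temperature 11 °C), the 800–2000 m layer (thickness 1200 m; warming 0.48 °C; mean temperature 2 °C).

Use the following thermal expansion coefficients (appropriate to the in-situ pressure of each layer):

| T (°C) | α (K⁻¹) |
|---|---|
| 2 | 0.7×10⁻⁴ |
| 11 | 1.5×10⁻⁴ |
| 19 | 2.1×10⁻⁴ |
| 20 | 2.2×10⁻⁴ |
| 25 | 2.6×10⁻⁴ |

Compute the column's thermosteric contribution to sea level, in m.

Layer 1 at 25 °C → α = 2.6×10⁻⁴ K⁻¹
Layer 2 at 11 °C → α = 1.5×10⁻⁴ K⁻¹
Layer 3 at 2 °C → α = 0.7×10⁻⁴ K⁻¹
0.97 × 2.6×10⁻⁴ × 220 = 0.055484 m
1.5×10⁻⁴ × 580 × 0.86 = 0.07482 m
Layer 3: 0.7×10⁻⁴ × 0.48 × 1200 = 0.04032 m
Δh = 0.055484 + 0.07482 + 0.04032 = 0.170624 m

0.171 m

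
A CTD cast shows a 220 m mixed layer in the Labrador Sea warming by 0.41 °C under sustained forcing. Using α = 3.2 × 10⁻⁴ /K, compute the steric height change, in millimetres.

Δh = 29 mm

Δh = αΔT·H = 3.2×10⁻⁴ × 0.41 × 220 = 0.028864 m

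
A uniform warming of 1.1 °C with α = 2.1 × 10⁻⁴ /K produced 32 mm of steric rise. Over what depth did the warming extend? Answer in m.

about 140 m

H = Δh/(αΔT) = 0.032 / (2.1×10⁻⁴ × 1.1) ≈ 138.5 m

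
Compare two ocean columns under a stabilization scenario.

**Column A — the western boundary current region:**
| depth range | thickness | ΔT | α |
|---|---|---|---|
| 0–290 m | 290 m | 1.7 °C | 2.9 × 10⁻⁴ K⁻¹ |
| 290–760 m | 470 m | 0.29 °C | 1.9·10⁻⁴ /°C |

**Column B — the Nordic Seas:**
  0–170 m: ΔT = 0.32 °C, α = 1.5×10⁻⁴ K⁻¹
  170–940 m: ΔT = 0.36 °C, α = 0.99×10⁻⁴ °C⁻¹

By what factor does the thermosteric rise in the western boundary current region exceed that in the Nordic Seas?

≈ 4.74×

A Layer 1: 2.9×10⁻⁴ × 290 × 1.7 = 0.14297 m
A 290–760 m: 1.9×10⁻⁴ × 0.29 × 470 = 0.025897 m
A total: 0.168867 m
B 170 × 0.32 × 1.5×10⁻⁴ = 0.00816 m
B Layer 2: 0.36 × 0.99×10⁻⁴ × 770 = 0.0274428 m
B total: 0.0356028 m
Ratio: 0.168867 / 0.0356028 ≈ 4.743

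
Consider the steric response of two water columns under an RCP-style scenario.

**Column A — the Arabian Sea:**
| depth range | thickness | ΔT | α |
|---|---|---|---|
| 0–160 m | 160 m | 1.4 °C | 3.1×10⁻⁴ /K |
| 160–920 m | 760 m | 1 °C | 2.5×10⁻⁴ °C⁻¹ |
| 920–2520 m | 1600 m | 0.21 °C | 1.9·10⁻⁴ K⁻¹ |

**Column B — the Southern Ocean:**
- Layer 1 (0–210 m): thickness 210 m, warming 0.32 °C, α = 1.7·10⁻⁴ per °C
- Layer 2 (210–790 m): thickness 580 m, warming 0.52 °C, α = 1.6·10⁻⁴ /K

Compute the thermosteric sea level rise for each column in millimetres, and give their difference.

A 0–160 m: 160 × 3.1×10⁻⁴ × 1.4 = 0.06944 m
A 760 × 2.5×10⁻⁴ × 1 = 0.19000 m
A 0.21 × 1.9×10⁻⁴ × 1600 = 0.06384 m
A total: 0.32328 m
B 210 × 0.32 × 1.7×10⁻⁴ = 0.011424 m
B Layer 2: 0.52 × 580 × 1.6×10⁻⁴ = 0.048256 m
B total: 0.05968 m
Difference: 0.32328 − 0.05968 = 0.26360 m

Δh_A ≈ 320 mm, Δh_B ≈ 60 mm; difference ≈ 260 mm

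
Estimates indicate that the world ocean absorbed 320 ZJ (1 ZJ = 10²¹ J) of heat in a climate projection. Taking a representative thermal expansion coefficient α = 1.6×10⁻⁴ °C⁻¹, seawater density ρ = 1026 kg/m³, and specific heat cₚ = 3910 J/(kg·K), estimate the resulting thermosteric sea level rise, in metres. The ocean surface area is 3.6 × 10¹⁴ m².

Δh = 0.0355 m

Per unit area: Q = 320×10²¹ / (3.6×10¹⁴) ≈ 8.889×10⁸ J/m²
Δh = αQ/(ρcₚ) = 1.6×10⁻⁴ × 8.889×10⁸ / (1026 × 3910) ≈ 0.035453 m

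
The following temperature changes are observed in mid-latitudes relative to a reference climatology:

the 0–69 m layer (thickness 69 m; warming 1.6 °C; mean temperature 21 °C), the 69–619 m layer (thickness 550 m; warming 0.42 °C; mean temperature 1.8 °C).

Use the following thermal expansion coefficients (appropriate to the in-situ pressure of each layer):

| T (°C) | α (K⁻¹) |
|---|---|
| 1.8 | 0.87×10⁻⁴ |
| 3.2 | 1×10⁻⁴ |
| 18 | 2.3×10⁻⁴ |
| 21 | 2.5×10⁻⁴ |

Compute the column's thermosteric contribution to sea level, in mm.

48 mm of thermosteric rise

Layer 1 at 21 °C → α = 2.5×10⁻⁴ K⁻¹
Layer 2 at 1.8 °C → α = 0.87×10⁻⁴ K⁻¹
0–69 m: 69 × 1.6 × 2.5×10⁻⁴ = 0.02760 m
69–619 m: 550 × 0.42 × 0.87×10⁻⁴ = 0.020097 m
Δh = 0.02760 + 0.020097 = 0.047697 m ≈ 48 mm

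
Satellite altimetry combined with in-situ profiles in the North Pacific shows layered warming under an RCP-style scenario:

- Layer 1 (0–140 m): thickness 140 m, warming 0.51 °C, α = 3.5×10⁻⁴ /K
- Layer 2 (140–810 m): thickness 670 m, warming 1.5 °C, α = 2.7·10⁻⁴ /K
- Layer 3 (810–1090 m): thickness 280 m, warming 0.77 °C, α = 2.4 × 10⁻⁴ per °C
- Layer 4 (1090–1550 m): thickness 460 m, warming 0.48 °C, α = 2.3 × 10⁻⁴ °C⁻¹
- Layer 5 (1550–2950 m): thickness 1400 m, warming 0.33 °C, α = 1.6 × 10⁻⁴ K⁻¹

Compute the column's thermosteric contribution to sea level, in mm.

Δh ≈ 470 mm

0–140 m: 3.5×10⁻⁴ × 0.51 × 140 = 0.02499 m
Layer 2: 2.7×10⁻⁴ × 670 × 1.5 = 0.27135 m
2.4×10⁻⁴ × 0.77 × 280 = 0.051744 m
460 × 0.48 × 2.3×10⁻⁴ = 0.050784 m
Layer 5: 1400 × 1.6×10⁻⁴ × 0.33 = 0.07392 m
Δh = 0.02499 + 0.27135 + 0.051744 + 0.050784 + 0.07392 = 0.472788 m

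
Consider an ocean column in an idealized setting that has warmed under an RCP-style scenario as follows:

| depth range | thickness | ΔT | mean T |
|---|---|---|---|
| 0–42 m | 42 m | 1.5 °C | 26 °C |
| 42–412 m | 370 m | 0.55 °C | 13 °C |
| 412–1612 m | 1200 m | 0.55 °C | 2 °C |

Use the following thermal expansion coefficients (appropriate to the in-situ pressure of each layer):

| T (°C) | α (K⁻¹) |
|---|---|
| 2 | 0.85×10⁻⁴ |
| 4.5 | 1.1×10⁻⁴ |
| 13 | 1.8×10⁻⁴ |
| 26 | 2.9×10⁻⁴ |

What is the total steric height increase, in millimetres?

Layer 1 at 26 °C → α = 2.9×10⁻⁴ K⁻¹
Layer 2 at 13 °C → α = 1.8×10⁻⁴ K⁻¹
Layer 3 at 2 °C → α = 0.85×10⁻⁴ K⁻¹
Layer 1: 2.9×10⁻⁴ × 1.5 × 42 = 0.01827 m
0.55 × 370 × 1.8×10⁻⁴ = 0.03663 m
412–1612 m: 0.85×10⁻⁴ × 0.55 × 1200 = 0.05610 m
Δh = 0.01827 + 0.03663 + 0.05610 = 0.11100 m

Δh ≈ 111 mm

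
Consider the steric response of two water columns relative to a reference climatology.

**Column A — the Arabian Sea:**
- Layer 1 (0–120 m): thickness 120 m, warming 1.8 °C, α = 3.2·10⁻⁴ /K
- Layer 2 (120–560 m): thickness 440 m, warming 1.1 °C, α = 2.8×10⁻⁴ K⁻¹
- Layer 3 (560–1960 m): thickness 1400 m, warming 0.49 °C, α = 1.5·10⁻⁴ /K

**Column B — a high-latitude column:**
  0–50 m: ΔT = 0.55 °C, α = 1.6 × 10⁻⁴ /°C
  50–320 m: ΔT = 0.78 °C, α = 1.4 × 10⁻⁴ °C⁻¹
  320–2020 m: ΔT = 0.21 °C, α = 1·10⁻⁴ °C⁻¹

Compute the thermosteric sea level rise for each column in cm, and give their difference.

Δh_A ≈ 31 cm, Δh_B ≈ 7.0 cm; difference ≈ 24 cm

A 1.8 × 120 × 3.2×10⁻⁴ = 0.06912 m
A 440 × 2.8×10⁻⁴ × 1.1 = 0.13552 m
A Layer 3: 1.5×10⁻⁴ × 0.49 × 1400 = 0.10290 m
A total: 0.30754 m
B Layer 1: 50 × 0.55 × 1.6×10⁻⁴ = 0.00440 m
B 0.78 × 270 × 1.4×10⁻⁴ = 0.029484 m
B 0.21 × 1700 × 1×10⁻⁴ = 0.03570 m
B total: 0.069584 m
Difference: 0.30754 − 0.069584 = 0.237956 m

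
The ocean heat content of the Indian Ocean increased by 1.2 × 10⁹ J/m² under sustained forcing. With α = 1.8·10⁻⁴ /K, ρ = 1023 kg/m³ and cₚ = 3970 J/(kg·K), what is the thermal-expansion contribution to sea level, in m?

0.053 m

Δh = αQ/(ρcₚ) = 1.8×10⁻⁴ × 1.2×10⁹ / (1023 × 3970) ≈ 0.053185 m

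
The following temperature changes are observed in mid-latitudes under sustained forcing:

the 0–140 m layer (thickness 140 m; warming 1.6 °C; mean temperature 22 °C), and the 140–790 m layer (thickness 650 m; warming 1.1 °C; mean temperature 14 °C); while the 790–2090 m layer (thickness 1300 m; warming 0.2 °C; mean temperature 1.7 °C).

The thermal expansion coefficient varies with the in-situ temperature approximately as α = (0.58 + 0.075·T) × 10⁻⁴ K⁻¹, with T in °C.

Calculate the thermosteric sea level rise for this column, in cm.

about 18.5 cm

Layer 1: α = (0.58 + 0.075×22)×10⁻⁴ = 2.23×10⁻⁴ K⁻¹
Layer 2: α = (0.58 + 0.075×14)×10⁻⁴ = 1.63×10⁻⁴ K⁻¹
Layer 3: α = (0.58 + 0.075×1.7)×10⁻⁴ = 0.7075×10⁻⁴ K⁻¹
Layer 1: 1.6 × 2.23×10⁻⁴ × 140 = 0.049952 m
1.1 × 650 × 1.63×10⁻⁴ = 0.116545 m
Layer 3: 0.2 × 1300 × 0.7075×10⁻⁴ = 0.018395 m
Δh = 0.049952 + 0.116545 + 0.018395 = 0.184892 m ≈ 18.5 cm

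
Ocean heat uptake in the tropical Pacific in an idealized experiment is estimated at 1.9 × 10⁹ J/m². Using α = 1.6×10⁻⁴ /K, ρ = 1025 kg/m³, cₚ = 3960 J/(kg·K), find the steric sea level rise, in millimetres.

75 mm of thermosteric rise

Δh = αQ/(ρcₚ) = 1.6×10⁻⁴ × 1.9×10⁹ / (1025 × 3960) ≈ 0.074895 m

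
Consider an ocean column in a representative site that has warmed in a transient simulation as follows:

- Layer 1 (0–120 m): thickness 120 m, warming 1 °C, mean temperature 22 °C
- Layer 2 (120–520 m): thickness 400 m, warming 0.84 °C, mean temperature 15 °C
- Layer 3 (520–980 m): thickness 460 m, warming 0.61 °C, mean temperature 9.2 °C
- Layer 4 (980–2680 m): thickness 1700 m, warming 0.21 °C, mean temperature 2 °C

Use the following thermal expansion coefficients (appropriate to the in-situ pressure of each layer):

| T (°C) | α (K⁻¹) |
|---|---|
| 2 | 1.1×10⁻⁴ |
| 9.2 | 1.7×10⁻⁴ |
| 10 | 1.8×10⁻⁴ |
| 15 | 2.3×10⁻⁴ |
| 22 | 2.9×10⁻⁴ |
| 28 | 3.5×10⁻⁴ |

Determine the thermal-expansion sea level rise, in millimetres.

Layer 1 at 22 °C → α = 2.9×10⁻⁴ K⁻¹
Layer 2 at 15 °C → α = 2.3×10⁻⁴ K⁻¹
Layer 3 at 9.2 °C → α = 1.7×10⁻⁴ K⁻¹
Layer 4 at 2 °C → α = 1.1×10⁻⁴ K⁻¹
0–120 m: 1 × 2.9×10⁻⁴ × 120 = 0.03480 m
120–520 m: 400 × 2.3×10⁻⁴ × 0.84 = 0.07728 m
520–980 m: 1.7×10⁻⁴ × 460 × 0.61 = 0.047702 m
0.21 × 1.1×10⁻⁴ × 1700 = 0.03927 m
Δh = 0.03480 + 0.07728 + 0.047702 + 0.03927 = 0.199052 m ≈ 199 mm

199 mm of thermosteric rise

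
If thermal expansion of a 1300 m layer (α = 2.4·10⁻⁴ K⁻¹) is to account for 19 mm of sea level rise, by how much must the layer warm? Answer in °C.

ΔT ≈ 0.0609 °C

ΔT = Δh/(αH) = 0.019 / (2.4×10⁻⁴ × 1300) ≈ 0.06090 °C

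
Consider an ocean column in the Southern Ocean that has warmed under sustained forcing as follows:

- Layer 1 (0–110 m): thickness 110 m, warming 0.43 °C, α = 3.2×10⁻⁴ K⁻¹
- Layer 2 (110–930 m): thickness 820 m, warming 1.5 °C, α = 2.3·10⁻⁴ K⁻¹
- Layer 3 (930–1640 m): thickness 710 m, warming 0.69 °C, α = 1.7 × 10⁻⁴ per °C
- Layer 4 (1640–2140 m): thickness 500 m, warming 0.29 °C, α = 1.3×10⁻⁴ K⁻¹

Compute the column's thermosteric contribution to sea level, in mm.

Layer 1: 110 × 3.2×10⁻⁴ × 0.43 = 0.015136 m
820 × 2.3×10⁻⁴ × 1.5 = 0.28290 m
930–1640 m: 1.7×10⁻⁴ × 0.69 × 710 = 0.083283 m
Layer 4: 0.29 × 500 × 1.3×10⁻⁴ = 0.01885 m
Δh = 0.015136 + 0.28290 + 0.083283 + 0.01885 = 0.400169 m ≈ 400 mm

about 400 mm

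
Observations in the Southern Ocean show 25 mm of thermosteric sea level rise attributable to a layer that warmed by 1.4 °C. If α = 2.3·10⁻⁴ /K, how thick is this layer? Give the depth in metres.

H = Δh/(αΔT) = 0.025 / (2.3×10⁻⁴ × 1.4) ≈ 77.64 m

77.6 m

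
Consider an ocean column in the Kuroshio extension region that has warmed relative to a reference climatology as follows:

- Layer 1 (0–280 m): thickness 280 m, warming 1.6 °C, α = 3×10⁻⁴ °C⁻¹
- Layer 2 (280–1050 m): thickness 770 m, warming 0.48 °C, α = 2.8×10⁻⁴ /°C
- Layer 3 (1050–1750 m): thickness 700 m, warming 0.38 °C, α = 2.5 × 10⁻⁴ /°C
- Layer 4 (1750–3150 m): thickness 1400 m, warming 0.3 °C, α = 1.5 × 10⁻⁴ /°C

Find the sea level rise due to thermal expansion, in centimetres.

280 × 1.6 × 3×10⁻⁴ = 0.13440 m
Layer 2: 0.48 × 770 × 2.8×10⁻⁴ = 0.103488 m
0.38 × 700 × 2.5×10⁻⁴ = 0.06650 m
Layer 4: 1.5×10⁻⁴ × 0.3 × 1400 = 0.06300 m
Δh = 0.13440 + 0.103488 + 0.06650 + 0.06300 = 0.367388 m

about 37 cm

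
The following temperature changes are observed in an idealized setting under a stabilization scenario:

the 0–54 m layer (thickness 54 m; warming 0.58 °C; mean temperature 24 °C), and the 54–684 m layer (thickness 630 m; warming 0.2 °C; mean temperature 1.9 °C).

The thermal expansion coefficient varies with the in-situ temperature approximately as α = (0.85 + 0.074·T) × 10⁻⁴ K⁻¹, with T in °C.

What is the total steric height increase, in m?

Layer 1: α = (0.85 + 0.074×24)×10⁻⁴ = 2.626×10⁻⁴ K⁻¹
Layer 2: α = (0.85 + 0.074×1.9)×10⁻⁴ = 0.9906×10⁻⁴ K⁻¹
0–54 m: 2.626×10⁻⁴ × 54 × 0.58 = 0.008224632 m
Layer 2: 630 × 0.2 × 0.9906×10⁻⁴ = 0.01248156 m
Δh = 0.008224632 + 0.01248156 = 0.020706192 m

about 0.021 m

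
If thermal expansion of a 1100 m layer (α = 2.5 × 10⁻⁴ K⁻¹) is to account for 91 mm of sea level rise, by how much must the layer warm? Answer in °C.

0.331 °C

ΔT = Δh/(αH) = 0.091 / (2.5×10⁻⁴ × 1100) ≈ 0.3309 °C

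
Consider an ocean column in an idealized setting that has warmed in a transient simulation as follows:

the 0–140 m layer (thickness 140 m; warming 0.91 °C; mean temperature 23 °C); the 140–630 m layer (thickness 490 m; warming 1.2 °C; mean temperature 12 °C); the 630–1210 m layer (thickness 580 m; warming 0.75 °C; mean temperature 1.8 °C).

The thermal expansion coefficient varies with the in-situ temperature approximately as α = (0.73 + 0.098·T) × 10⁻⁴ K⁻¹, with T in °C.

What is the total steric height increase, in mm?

Δh ≈ 190 mm

Layer 1: α = (0.73 + 0.098×23)×10⁻⁴ = 2.984×10⁻⁴ K⁻¹
Layer 2: α = (0.73 + 0.098×12)×10⁻⁴ = 1.906×10⁻⁴ K⁻¹
Layer 3: α = (0.73 + 0.098×1.8)×10⁻⁴ = 0.9064×10⁻⁴ K⁻¹
Layer 1: 140 × 0.91 × 2.984×10⁻⁴ = 0.03801616 m
Layer 2: 490 × 1.906×10⁻⁴ × 1.2 = 0.1120728 m
630–1210 m: 0.75 × 0.9064×10⁻⁴ × 580 = 0.0394284 m
Δh = 0.03801616 + 0.1120728 + 0.0394284 = 0.18951736 m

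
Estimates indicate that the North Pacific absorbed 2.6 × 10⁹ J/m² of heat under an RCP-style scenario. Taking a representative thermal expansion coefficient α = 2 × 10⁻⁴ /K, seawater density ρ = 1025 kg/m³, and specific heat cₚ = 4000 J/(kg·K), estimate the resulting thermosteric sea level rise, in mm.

130 mm of thermosteric rise

Δh = αQ/(ρcₚ) = 2×10⁻⁴ × 2.6×10⁹ / (1025 × 4000) ≈ 0.12683 m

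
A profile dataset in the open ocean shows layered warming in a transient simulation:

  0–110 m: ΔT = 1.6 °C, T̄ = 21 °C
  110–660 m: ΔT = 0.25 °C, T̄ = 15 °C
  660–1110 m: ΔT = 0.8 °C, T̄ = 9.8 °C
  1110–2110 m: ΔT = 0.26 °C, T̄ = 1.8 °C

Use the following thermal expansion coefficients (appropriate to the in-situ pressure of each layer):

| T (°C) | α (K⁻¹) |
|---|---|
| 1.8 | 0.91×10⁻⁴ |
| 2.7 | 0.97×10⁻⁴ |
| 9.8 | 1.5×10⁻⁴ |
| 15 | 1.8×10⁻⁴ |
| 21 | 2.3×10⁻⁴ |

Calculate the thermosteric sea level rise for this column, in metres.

0.14 m of thermosteric rise

Layer 1 at 21 °C → α = 2.3×10⁻⁴ K⁻¹
Layer 2 at 15 °C → α = 1.8×10⁻⁴ K⁻¹
Layer 3 at 9.8 °C → α = 1.5×10⁻⁴ K⁻¹
Layer 4 at 1.8 °C → α = 0.91×10⁻⁴ K⁻¹
110 × 2.3×10⁻⁴ × 1.6 = 0.04048 m
Layer 2: 550 × 0.25 × 1.8×10⁻⁴ = 0.02475 m
Layer 3: 0.8 × 450 × 1.5×10⁻⁴ = 0.05400 m
Layer 4: 1000 × 0.91×10⁻⁴ × 0.26 = 0.02366 m
Δh = 0.04048 + 0.02475 + 0.05400 + 0.02366 = 0.14289 m ≈ 0.14 m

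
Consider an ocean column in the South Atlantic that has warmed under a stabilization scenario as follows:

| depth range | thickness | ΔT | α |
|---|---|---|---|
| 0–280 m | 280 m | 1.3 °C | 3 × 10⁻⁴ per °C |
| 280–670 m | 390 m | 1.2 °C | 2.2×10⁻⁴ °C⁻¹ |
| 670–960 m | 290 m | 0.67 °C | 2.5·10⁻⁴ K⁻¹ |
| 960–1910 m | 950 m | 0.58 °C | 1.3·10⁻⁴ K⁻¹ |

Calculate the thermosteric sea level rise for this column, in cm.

Layer 1: 1.3 × 3×10⁻⁴ × 280 = 0.10920 m
280–670 m: 390 × 2.2×10⁻⁴ × 1.2 = 0.10296 m
0.67 × 290 × 2.5×10⁻⁴ = 0.048575 m
960–1910 m: 1.3×10⁻⁴ × 950 × 0.58 = 0.07163 m
Δh = 0.10920 + 0.10296 + 0.048575 + 0.07163 = 0.332365 m ≈ 33 cm

33 cm of thermosteric rise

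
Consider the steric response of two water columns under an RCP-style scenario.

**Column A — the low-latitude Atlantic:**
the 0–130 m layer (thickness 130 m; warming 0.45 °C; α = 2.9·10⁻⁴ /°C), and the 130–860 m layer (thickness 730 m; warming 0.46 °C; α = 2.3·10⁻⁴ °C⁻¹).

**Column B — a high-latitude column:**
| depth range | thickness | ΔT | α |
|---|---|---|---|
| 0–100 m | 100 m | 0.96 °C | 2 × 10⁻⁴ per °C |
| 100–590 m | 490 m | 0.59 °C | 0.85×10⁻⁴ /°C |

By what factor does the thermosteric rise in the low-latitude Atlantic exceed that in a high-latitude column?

2.15

A 0–130 m: 2.9×10⁻⁴ × 130 × 0.45 = 0.016965 m
A 130–860 m: 730 × 0.46 × 2.3×10⁻⁴ = 0.077234 m
A total: 0.094199 m
B 0–100 m: 100 × 0.96 × 2×10⁻⁴ = 0.01920 m
B 490 × 0.85×10⁻⁴ × 0.59 = 0.0245735 m
B total: 0.0437735 m
Ratio: 0.094199 / 0.0437735 ≈ 2.152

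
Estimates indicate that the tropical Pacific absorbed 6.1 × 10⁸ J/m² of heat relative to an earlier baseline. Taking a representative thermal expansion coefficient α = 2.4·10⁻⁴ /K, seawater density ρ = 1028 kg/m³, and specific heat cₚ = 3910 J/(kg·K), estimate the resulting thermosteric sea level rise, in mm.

Δh = αQ/(ρcₚ) = 2.4×10⁻⁴ × 6.1×10⁸ / (1028 × 3910) ≈ 0.036423 m

Δh = 36.4 mm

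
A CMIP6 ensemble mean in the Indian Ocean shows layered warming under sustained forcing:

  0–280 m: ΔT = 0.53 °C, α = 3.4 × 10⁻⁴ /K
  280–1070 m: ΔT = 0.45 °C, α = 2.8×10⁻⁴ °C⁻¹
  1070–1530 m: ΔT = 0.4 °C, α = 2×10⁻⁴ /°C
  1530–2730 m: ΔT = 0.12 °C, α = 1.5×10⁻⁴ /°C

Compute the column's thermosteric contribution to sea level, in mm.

3.4×10⁻⁴ × 0.53 × 280 = 0.050456 m
790 × 2.8×10⁻⁴ × 0.45 = 0.09954 m
1070–1530 m: 2×10⁻⁴ × 460 × 0.4 = 0.03680 m
1530–2730 m: 0.12 × 1200 × 1.5×10⁻⁴ = 0.02160 m
Δh = 0.050456 + 0.09954 + 0.03680 + 0.02160 = 0.208396 m ≈ 210 mm

210 mm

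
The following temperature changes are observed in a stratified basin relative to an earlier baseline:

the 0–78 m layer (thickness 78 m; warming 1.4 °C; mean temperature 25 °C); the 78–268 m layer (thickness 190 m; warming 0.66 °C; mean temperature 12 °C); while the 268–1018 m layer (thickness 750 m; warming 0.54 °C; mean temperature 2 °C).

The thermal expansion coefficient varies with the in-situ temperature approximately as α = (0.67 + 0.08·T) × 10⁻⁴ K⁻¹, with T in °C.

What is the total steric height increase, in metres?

Layer 1: α = (0.67 + 0.08×25)×10⁻⁴ = 2.67×10⁻⁴ K⁻¹
Layer 2: α = (0.67 + 0.08×12)×10⁻⁴ = 1.63×10⁻⁴ K⁻¹
Layer 3: α = (0.67 + 0.08×2)×10⁻⁴ = 0.83×10⁻⁴ K⁻¹
0–78 m: 78 × 2.67×10⁻⁴ × 1.4 = 0.0291564 m
Layer 2: 0.66 × 190 × 1.63×10⁻⁴ = 0.0204402 m
0.83×10⁻⁴ × 750 × 0.54 = 0.033615 m
Δh = 0.0291564 + 0.0204402 + 0.033615 = 0.0832116 m ≈ 0.083 m

0.083 m of thermosteric rise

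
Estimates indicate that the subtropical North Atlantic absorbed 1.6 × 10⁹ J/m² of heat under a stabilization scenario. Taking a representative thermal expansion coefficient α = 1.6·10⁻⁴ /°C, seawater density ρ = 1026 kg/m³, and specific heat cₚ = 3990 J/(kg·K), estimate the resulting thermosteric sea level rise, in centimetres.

about 6.25 cm

Δh = αQ/(ρcₚ) = 1.6×10⁻⁴ × 1.6×10⁹ / (1026 × 3990) ≈ 0.062535 m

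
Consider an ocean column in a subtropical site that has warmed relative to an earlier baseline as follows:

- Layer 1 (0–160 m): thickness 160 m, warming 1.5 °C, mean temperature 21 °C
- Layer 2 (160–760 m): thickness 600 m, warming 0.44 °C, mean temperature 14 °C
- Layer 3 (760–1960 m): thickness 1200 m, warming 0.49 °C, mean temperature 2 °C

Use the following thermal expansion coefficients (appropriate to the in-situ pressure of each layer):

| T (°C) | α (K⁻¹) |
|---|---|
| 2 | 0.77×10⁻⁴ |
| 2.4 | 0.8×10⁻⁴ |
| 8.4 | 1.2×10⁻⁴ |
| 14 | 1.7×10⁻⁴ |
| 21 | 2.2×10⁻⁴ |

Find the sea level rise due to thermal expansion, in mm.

Δh = 140 mm

Layer 1 at 21 °C → α = 2.2×10⁻⁴ K⁻¹
Layer 2 at 14 °C → α = 1.7×10⁻⁴ K⁻¹
Layer 3 at 2 °C → α = 0.77×10⁻⁴ K⁻¹
Layer 1: 2.2×10⁻⁴ × 160 × 1.5 = 0.05280 m
160–760 m: 1.7×10⁻⁴ × 0.44 × 600 = 0.04488 m
760–1960 m: 1200 × 0.77×10⁻⁴ × 0.49 = 0.045276 m
Δh = 0.05280 + 0.04488 + 0.045276 = 0.142956 m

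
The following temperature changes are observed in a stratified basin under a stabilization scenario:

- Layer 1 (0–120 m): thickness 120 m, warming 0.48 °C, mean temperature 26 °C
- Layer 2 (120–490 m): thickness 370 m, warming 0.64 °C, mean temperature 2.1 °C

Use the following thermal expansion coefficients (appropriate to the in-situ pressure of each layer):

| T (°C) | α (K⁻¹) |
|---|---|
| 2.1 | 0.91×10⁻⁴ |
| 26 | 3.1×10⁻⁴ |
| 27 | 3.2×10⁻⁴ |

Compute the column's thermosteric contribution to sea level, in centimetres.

Δh ≈ 3.94 cm

Layer 1 at 26 °C → α = 3.1×10⁻⁴ K⁻¹
Layer 2 at 2.1 °C → α = 0.91×10⁻⁴ K⁻¹
Layer 1: 3.1×10⁻⁴ × 120 × 0.48 = 0.017856 m
0.91×10⁻⁴ × 0.64 × 370 = 0.0215488 m
Δh = 0.017856 + 0.0215488 = 0.0394048 m ≈ 3.94 cm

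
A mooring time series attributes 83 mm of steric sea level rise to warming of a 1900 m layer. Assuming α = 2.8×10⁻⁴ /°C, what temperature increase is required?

ΔT = Δh/(αH) = 0.083 / (2.8×10⁻⁴ × 1900) ≈ 0.1560 °C

about 0.156 °C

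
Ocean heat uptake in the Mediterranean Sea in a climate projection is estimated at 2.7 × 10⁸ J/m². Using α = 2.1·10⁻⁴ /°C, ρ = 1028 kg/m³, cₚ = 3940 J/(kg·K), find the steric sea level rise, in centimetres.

Δh = αQ/(ρcₚ) = 2.1×10⁻⁴ × 2.7×10⁸ / (1028 × 3940) ≈ 0.013999 m

Δh ≈ 1.40 cm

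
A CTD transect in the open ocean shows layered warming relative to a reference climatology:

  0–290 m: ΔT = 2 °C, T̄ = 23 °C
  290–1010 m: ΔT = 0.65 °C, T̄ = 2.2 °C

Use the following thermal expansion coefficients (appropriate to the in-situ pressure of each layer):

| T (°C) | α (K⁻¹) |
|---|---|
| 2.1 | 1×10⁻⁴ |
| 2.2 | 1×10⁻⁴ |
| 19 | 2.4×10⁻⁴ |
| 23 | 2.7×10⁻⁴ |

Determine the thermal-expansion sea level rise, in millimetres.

Layer 1 at 23 °C → α = 2.7×10⁻⁴ K⁻¹
Layer 2 at 2.2 °C → α = 1×10⁻⁴ K⁻¹
0–290 m: 290 × 2 × 2.7×10⁻⁴ = 0.15660 m
290–1010 m: 1×10⁻⁴ × 0.65 × 720 = 0.04680 m
Δh = 0.15660 + 0.04680 = 0.20340 m ≈ 203 mm

Δh = 203 mm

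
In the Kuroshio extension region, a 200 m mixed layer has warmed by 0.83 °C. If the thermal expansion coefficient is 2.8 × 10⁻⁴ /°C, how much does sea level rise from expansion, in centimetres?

Δh = αΔT·H = 2.8×10⁻⁴ × 0.83 × 200 = 0.04648 m

4.65 cm of thermosteric rise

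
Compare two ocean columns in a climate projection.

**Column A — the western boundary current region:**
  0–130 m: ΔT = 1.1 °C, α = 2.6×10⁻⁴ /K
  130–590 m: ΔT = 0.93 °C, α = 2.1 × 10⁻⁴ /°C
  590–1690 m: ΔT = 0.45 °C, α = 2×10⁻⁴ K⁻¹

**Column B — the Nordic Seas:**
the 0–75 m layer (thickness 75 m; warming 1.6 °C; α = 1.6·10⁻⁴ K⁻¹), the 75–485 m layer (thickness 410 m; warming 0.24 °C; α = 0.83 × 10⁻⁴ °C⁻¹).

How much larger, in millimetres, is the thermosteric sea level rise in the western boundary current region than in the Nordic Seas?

200 mm

A 2.6×10⁻⁴ × 130 × 1.1 = 0.03718 m
A 130–590 m: 460 × 2.1×10⁻⁴ × 0.93 = 0.089838 m
A Layer 3: 2×10⁻⁴ × 1100 × 0.45 = 0.09900 m
A total: 0.226018 m
B 75 × 1.6×10⁻⁴ × 1.6 = 0.01920 m
B 0.83×10⁻⁴ × 410 × 0.24 = 0.0081672 m
B total: 0.0273672 m
Difference: 0.226018 − 0.0273672 = 0.1986508 m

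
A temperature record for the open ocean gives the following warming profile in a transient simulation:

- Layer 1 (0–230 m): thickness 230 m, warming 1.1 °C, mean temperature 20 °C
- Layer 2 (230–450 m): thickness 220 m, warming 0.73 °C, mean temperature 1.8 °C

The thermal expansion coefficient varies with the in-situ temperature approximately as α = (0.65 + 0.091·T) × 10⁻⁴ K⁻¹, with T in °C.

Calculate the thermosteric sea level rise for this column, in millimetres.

Δh ≈ 75.6 mm

Layer 1: α = (0.65 + 0.091×20)×10⁻⁴ = 2.47×10⁻⁴ K⁻¹
Layer 2: α = (0.65 + 0.091×1.8)×10⁻⁴ = 0.8138×10⁻⁴ K⁻¹
Layer 1: 1.1 × 230 × 2.47×10⁻⁴ = 0.062491 m
Layer 2: 220 × 0.8138×10⁻⁴ × 0.73 = 0.013069628 m
Δh = 0.062491 + 0.013069628 = 0.075560628 m ≈ 75.6 mm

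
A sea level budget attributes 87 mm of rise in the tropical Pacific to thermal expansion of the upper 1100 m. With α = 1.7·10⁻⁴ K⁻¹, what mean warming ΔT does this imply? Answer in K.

about 0.47 K

ΔT = Δh/(αH) = 0.087 / (1.7×10⁻⁴ × 1100) ≈ 0.4652 K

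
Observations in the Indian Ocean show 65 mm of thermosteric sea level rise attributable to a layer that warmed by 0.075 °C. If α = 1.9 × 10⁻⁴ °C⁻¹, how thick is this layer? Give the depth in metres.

4600 m

H = Δh/(αΔT) = 0.065 / (1.9×10⁻⁴ × 0.075) ≈ 4561 m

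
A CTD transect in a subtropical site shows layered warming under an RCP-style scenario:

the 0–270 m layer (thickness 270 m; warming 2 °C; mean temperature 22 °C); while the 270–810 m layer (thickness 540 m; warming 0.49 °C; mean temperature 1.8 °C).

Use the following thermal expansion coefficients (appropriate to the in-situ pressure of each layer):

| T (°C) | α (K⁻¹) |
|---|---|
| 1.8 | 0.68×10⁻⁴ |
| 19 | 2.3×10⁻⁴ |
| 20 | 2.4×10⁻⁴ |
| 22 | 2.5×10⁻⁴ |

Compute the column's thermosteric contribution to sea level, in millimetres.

Layer 1 at 22 °C → α = 2.5×10⁻⁴ K⁻¹
Layer 2 at 1.8 °C → α = 0.68×10⁻⁴ K⁻¹
Layer 1: 2.5×10⁻⁴ × 2 × 270 = 0.13500 m
270–810 m: 0.68×10⁻⁴ × 0.49 × 540 = 0.0179928 m
Δh = 0.13500 + 0.0179928 = 0.1529928 m ≈ 150 mm

Δh = 150 mm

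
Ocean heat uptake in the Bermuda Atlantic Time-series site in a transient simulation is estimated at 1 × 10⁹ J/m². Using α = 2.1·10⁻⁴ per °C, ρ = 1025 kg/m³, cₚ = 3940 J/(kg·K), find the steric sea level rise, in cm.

Δh ≈ 5.2 cm

Δh = αQ/(ρcₚ) = 2.1×10⁻⁴ × 1×10⁹ / (1025 × 3940) ≈ 0.05200 m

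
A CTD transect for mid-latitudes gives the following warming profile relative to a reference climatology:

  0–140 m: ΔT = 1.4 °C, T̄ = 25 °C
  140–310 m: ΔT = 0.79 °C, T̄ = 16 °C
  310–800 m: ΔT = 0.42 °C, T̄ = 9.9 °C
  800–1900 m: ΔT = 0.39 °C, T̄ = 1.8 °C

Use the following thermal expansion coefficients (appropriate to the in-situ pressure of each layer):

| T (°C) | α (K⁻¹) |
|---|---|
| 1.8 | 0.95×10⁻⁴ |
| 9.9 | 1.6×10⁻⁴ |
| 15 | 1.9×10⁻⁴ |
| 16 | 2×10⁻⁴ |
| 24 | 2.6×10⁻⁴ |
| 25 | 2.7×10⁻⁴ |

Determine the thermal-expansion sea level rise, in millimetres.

about 150 mm

Layer 1 at 25 °C → α = 2.7×10⁻⁴ K⁻¹
Layer 2 at 16 °C → α = 2×10⁻⁴ K⁻¹
Layer 3 at 9.9 °C → α = 1.6×10⁻⁴ K⁻¹
Layer 4 at 1.8 °C → α = 0.95×10⁻⁴ K⁻¹
Layer 1: 140 × 1.4 × 2.7×10⁻⁴ = 0.05292 m
2×10⁻⁴ × 0.79 × 170 = 0.02686 m
310–800 m: 1.6×10⁻⁴ × 490 × 0.42 = 0.032928 m
0.39 × 0.95×10⁻⁴ × 1100 = 0.040755 m
Δh = 0.05292 + 0.02686 + 0.032928 + 0.040755 = 0.153463 m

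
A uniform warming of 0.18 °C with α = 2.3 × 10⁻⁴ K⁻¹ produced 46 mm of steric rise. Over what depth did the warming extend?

H = Δh/(αΔT) = 0.046 / (2.3×10⁻⁴ × 0.18) ≈ 1111 m

about 1110 m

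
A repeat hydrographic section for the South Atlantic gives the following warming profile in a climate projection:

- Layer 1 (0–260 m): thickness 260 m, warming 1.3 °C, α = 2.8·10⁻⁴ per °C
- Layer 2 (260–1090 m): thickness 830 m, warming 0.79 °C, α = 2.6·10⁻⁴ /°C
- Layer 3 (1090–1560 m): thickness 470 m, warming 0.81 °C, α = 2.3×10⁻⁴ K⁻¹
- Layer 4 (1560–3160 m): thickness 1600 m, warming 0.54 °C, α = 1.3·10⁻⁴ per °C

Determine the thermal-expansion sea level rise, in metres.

0.47 m of thermosteric rise

0–260 m: 260 × 1.3 × 2.8×10⁻⁴ = 0.09464 m
Layer 2: 830 × 0.79 × 2.6×10⁻⁴ = 0.170482 m
0.81 × 470 × 2.3×10⁻⁴ = 0.087561 m
1600 × 1.3×10⁻⁴ × 0.54 = 0.11232 m
Δh = 0.09464 + 0.170482 + 0.087561 + 0.11232 = 0.465003 m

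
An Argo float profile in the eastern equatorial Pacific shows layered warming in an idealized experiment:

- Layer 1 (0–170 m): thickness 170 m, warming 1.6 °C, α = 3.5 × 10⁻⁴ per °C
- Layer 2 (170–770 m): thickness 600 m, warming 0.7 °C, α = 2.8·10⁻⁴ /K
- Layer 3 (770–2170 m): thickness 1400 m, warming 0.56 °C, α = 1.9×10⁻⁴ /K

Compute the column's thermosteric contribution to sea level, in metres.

170 × 1.6 × 3.5×10⁻⁴ = 0.09520 m
170–770 m: 600 × 0.7 × 2.8×10⁻⁴ = 0.11760 m
Layer 3: 1.9×10⁻⁴ × 0.56 × 1400 = 0.14896 m
Δh = 0.09520 + 0.11760 + 0.14896 = 0.36176 m ≈ 0.362 m

Δh ≈ 0.362 m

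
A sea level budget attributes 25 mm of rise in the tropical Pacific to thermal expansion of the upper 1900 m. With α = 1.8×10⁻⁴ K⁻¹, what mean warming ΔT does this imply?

ΔT = Δh/(αH) = 0.025 / (1.8×10⁻⁴ × 1900) ≈ 0.07310 K

0.0731 K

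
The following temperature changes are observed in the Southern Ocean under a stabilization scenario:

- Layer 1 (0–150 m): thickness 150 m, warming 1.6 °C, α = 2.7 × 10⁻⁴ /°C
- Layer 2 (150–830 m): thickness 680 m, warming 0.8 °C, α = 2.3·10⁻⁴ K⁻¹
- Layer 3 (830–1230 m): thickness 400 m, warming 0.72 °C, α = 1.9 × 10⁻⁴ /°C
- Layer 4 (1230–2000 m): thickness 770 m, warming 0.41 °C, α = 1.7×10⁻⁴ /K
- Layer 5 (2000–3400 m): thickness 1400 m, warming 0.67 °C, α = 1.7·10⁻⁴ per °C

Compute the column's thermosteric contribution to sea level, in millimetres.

about 458 mm

Layer 1: 2.7×10⁻⁴ × 1.6 × 150 = 0.06480 m
680 × 2.3×10⁻⁴ × 0.8 = 0.12512 m
830–1230 m: 0.72 × 400 × 1.9×10⁻⁴ = 0.05472 m
Layer 4: 1.7×10⁻⁴ × 0.41 × 770 = 0.053669 m
2000–3400 m: 0.67 × 1400 × 1.7×10⁻⁴ = 0.15946 m
Δh = 0.06480 + 0.12512 + 0.05472 + 0.053669 + 0.15946 = 0.457769 m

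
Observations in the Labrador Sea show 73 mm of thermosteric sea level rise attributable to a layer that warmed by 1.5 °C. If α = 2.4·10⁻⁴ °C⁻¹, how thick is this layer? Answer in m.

H = Δh/(αΔT) = 0.073 / (2.4×10⁻⁴ × 1.5) ≈ 202.8 m

about 203 m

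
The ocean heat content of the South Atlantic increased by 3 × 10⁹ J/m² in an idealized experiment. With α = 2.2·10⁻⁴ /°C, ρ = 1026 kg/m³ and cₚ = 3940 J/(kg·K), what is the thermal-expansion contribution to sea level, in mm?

Δh = αQ/(ρcₚ) = 2.2×10⁻⁴ × 3×10⁹ / (1026 × 3940) ≈ 0.16327 m

about 163 mm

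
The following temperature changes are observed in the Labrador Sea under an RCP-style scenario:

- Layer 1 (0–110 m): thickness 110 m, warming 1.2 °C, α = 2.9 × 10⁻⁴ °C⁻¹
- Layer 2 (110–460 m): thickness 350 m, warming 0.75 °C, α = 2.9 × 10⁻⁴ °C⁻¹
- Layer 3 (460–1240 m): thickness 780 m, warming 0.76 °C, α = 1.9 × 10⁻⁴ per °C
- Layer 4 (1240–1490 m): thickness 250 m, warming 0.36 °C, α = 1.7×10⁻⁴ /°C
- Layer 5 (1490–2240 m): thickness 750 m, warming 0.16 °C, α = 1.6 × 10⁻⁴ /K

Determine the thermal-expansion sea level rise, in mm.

0–110 m: 110 × 2.9×10⁻⁴ × 1.2 = 0.03828 m
0.75 × 2.9×10⁻⁴ × 350 = 0.076125 m
780 × 1.9×10⁻⁴ × 0.76 = 0.112632 m
1240–1490 m: 0.36 × 250 × 1.7×10⁻⁴ = 0.01530 m
Layer 5: 750 × 0.16 × 1.6×10⁻⁴ = 0.01920 m
Δh = 0.03828 + 0.076125 + 0.112632 + 0.01530 + 0.01920 = 0.261537 m ≈ 260 mm

Δh = 260 mm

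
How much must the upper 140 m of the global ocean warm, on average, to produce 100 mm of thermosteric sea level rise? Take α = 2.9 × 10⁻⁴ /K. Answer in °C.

2.5 °C

ΔT = Δh/(αH) = 0.1 / (2.9×10⁻⁴ × 140) ≈ 2.463 °C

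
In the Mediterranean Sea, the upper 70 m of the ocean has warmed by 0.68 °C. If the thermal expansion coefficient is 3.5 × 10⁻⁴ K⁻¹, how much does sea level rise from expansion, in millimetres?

16.7 mm

Δh = αΔT·H = 3.5×10⁻⁴ × 0.68 × 70 = 0.01666 m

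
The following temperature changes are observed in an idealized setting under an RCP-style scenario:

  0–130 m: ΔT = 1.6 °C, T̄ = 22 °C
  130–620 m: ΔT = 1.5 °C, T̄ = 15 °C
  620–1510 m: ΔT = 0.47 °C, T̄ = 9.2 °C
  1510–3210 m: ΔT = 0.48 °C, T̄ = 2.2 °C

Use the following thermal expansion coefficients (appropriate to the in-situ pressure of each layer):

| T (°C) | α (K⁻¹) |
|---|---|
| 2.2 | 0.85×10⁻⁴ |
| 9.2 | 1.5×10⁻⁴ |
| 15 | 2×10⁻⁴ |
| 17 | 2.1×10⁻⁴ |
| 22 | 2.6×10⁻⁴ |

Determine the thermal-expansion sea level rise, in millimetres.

Layer 1 at 22 °C → α = 2.6×10⁻⁴ K⁻¹
Layer 2 at 15 °C → α = 2×10⁻⁴ K⁻¹
Layer 3 at 9.2 °C → α = 1.5×10⁻⁴ K⁻¹
Layer 4 at 2.2 °C → α = 0.85×10⁻⁴ K⁻¹
0–130 m: 130 × 1.6 × 2.6×10⁻⁴ = 0.05408 m
490 × 2×10⁻⁴ × 1.5 = 0.14700 m
Layer 3: 1.5×10⁻⁴ × 0.47 × 890 = 0.062745 m
Layer 4: 1700 × 0.48 × 0.85×10⁻⁴ = 0.06936 m
Δh = 0.05408 + 0.14700 + 0.062745 + 0.06936 = 0.333185 m

333 mm of thermosteric rise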